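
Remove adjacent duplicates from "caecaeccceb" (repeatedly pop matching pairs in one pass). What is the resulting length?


Input: caecaeccceb
Stack-based adjacent duplicate removal:
  Read 'c': push. Stack: c
  Read 'a': push. Stack: ca
  Read 'e': push. Stack: cae
  Read 'c': push. Stack: caec
  Read 'a': push. Stack: caeca
  Read 'e': push. Stack: caecae
  Read 'c': push. Stack: caecaec
  Read 'c': matches stack top 'c' => pop. Stack: caecae
  Read 'c': push. Stack: caecaec
  Read 'e': push. Stack: caecaece
  Read 'b': push. Stack: caecaeceb
Final stack: "caecaeceb" (length 9)

9


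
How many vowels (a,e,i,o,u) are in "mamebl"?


Input: mamebl
Checking each character:
  'm' at position 0: consonant
  'a' at position 1: vowel (running total: 1)
  'm' at position 2: consonant
  'e' at position 3: vowel (running total: 2)
  'b' at position 4: consonant
  'l' at position 5: consonant
Total vowels: 2

2


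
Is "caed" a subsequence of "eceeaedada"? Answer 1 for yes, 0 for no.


Check if "caed" is a subsequence of "eceeaedada"
Greedy scan:
  Position 0 ('e'): no match needed
  Position 1 ('c'): matches sub[0] = 'c'
  Position 2 ('e'): no match needed
  Position 3 ('e'): no match needed
  Position 4 ('a'): matches sub[1] = 'a'
  Position 5 ('e'): matches sub[2] = 'e'
  Position 6 ('d'): matches sub[3] = 'd'
  Position 7 ('a'): no match needed
  Position 8 ('d'): no match needed
  Position 9 ('a'): no match needed
All 4 characters matched => is a subsequence

1


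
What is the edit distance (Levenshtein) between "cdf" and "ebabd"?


Computing edit distance: "cdf" -> "ebabd"
DP table:
           e    b    a    b    d
      0    1    2    3    4    5
  c   1    1    2    3    4    5
  d   2    2    2    3    4    4
  f   3    3    3    3    4    5
Edit distance = dp[3][5] = 5

5


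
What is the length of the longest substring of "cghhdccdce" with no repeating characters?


Input: "cghhdccdce"
Sliding window (track last position of each char):
  Position 0 ('c'): window [0,0] length 1 -- new best
  Position 1 ('g'): window [0,1] length 2 -- new best
  Position 2 ('h'): window [0,2] length 3 -- new best
  Position 3 ('h'): repeat (last at 2), move window start to 3
  Position 3 ('h'): window [3,3] length 1
  Position 4 ('d'): window [3,4] length 2
  Position 5 ('c'): window [3,5] length 3
  Position 6 ('c'): repeat (last at 5), move window start to 6
  Position 6 ('c'): window [6,6] length 1
  Position 7 ('d'): window [6,7] length 2
  Position 8 ('c'): repeat (last at 6), move window start to 7
  Position 8 ('c'): window [7,8] length 2
  Position 9 ('e'): window [7,9] length 3
Longest substring with no repeats: "cgh" with length 3

3


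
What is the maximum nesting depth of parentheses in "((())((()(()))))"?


Input: "((())((()(()))))"
Tracking depth:
  Position 0 '(': depth becomes 1
  Position 1 '(': depth becomes 2
  Position 2 '(': depth becomes 3
  Position 3 ')': depth becomes 2
  Position 4 ')': depth becomes 1
  Position 5 '(': depth becomes 2
  Position 6 '(': depth becomes 3
  Position 7 '(': depth becomes 4
  Position 8 ')': depth becomes 3
  Position 9 '(': depth becomes 4
  Position 10 '(': depth becomes 5
  Position 11 ')': depth becomes 4
  Position 12 ')': depth becomes 3
  Position 13 ')': depth becomes 2
  Position 14 ')': depth becomes 1
  Position 15 ')': depth becomes 0
Maximum depth reached: 5

5


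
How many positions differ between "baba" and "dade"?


Comparing "baba" and "dade" position by position:
  Position 0: 'b' vs 'd' => DIFFER
  Position 1: 'a' vs 'a' => same
  Position 2: 'b' vs 'd' => DIFFER
  Position 3: 'a' vs 'e' => DIFFER
Positions that differ: 3

3


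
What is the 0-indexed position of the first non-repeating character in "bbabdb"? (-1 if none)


Input: bbabdb
Character frequencies:
  'a': 1
  'b': 4
  'd': 1
Scanning left to right for freq == 1:
  Position 0 ('b'): freq=4, skip
  Position 1 ('b'): freq=4, skip
  Position 2 ('a'): unique! => answer = 2

2


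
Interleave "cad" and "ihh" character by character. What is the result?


Interleaving "cad" and "ihh":
  Position 0: 'c' from first, 'i' from second => "ci"
  Position 1: 'a' from first, 'h' from second => "ah"
  Position 2: 'd' from first, 'h' from second => "dh"
Result: ciahdh

ciahdh


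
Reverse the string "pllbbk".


Input: pllbbk
Reading characters right to left:
  Position 5: 'k'
  Position 4: 'b'
  Position 3: 'b'
  Position 2: 'l'
  Position 1: 'l'
  Position 0: 'p'
Reversed: kbbllp

kbbllp


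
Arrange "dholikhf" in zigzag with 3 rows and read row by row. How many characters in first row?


Zigzag "dholikhf" into 3 rows:
Placing characters:
  'd' => row 0
  'h' => row 1
  'o' => row 2
  'l' => row 1
  'i' => row 0
  'k' => row 1
  'h' => row 2
  'f' => row 1
Rows:
  Row 0: "di"
  Row 1: "hlkf"
  Row 2: "oh"
First row length: 2

2


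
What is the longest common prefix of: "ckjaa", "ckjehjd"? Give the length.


Words: ckjaa, ckjehjd
  Position 0: all 'c' => match
  Position 1: all 'k' => match
  Position 2: all 'j' => match
  Position 3: ('a', 'e') => mismatch, stop
LCP = "ckj" (length 3)

3


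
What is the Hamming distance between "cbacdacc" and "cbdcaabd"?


Comparing "cbacdacc" and "cbdcaabd" position by position:
  Position 0: 'c' vs 'c' => same
  Position 1: 'b' vs 'b' => same
  Position 2: 'a' vs 'd' => differ
  Position 3: 'c' vs 'c' => same
  Position 4: 'd' vs 'a' => differ
  Position 5: 'a' vs 'a' => same
  Position 6: 'c' vs 'b' => differ
  Position 7: 'c' vs 'd' => differ
Total differences (Hamming distance): 4

4


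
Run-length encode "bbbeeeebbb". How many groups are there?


Input: bbbeeeebbb
Scanning for consecutive runs:
  Group 1: 'b' x 3 (positions 0-2)
  Group 2: 'e' x 4 (positions 3-6)
  Group 3: 'b' x 3 (positions 7-9)
Total groups: 3

3


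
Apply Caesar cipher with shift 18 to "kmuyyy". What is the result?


Caesar cipher: shift "kmuyyy" by 18
  'k' (pos 10) + 18 = pos 2 = 'c'
  'm' (pos 12) + 18 = pos 4 = 'e'
  'u' (pos 20) + 18 = pos 12 = 'm'
  'y' (pos 24) + 18 = pos 16 = 'q'
  'y' (pos 24) + 18 = pos 16 = 'q'
  'y' (pos 24) + 18 = pos 16 = 'q'
Result: cemqqq

cemqqq


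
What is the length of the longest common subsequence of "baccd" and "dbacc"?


LCS of "baccd" and "dbacc"
DP table:
           d    b    a    c    c
      0    0    0    0    0    0
  b   0    0    1    1    1    1
  a   0    0    1    2    2    2
  c   0    0    1    2    3    3
  c   0    0    1    2    3    4
  d   0    1    1    2    3    4
LCS length = dp[5][5] = 4

4


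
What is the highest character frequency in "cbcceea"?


Input: cbcceea
Character counts:
  'a': 1
  'b': 1
  'c': 3
  'e': 2
Maximum frequency: 3

3


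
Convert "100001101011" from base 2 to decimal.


Input: "100001101011" in base 2
Positional expansion:
  Digit '1' (value 1) x 2^11 = 2048
  Digit '0' (value 0) x 2^10 = 0
  Digit '0' (value 0) x 2^9 = 0
  Digit '0' (value 0) x 2^8 = 0
  Digit '0' (value 0) x 2^7 = 0
  Digit '1' (value 1) x 2^6 = 64
  Digit '1' (value 1) x 2^5 = 32
  Digit '0' (value 0) x 2^4 = 0
  Digit '1' (value 1) x 2^3 = 8
  Digit '0' (value 0) x 2^2 = 0
  Digit '1' (value 1) x 2^1 = 2
  Digit '1' (value 1) x 2^0 = 1
Sum = 2155

2155


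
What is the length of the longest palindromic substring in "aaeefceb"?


Input: "aaeefceb"
Checking substrings for palindromes:
  [0:2] "aa" (len 2) => palindrome
  [2:4] "ee" (len 2) => palindrome
Longest palindromic substring: "aa" with length 2

2


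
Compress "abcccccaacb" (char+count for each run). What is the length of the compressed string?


Input: abcccccaacb
Runs:
  'a' x 1 => "a1"
  'b' x 1 => "b1"
  'c' x 5 => "c5"
  'a' x 2 => "a2"
  'c' x 1 => "c1"
  'b' x 1 => "b1"
Compressed: "a1b1c5a2c1b1"
Compressed length: 12

12


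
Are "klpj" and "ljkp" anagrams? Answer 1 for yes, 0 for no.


Strings: "klpj", "ljkp"
Sorted first:  jklp
Sorted second: jklp
Sorted forms match => anagrams

1


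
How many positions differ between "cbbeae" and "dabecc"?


Comparing "cbbeae" and "dabecc" position by position:
  Position 0: 'c' vs 'd' => DIFFER
  Position 1: 'b' vs 'a' => DIFFER
  Position 2: 'b' vs 'b' => same
  Position 3: 'e' vs 'e' => same
  Position 4: 'a' vs 'c' => DIFFER
  Position 5: 'e' vs 'c' => DIFFER
Positions that differ: 4

4


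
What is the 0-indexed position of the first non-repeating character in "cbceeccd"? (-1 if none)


Input: cbceeccd
Character frequencies:
  'b': 1
  'c': 4
  'd': 1
  'e': 2
Scanning left to right for freq == 1:
  Position 0 ('c'): freq=4, skip
  Position 1 ('b'): unique! => answer = 1

1


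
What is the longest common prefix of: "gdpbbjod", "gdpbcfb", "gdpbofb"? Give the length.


Words: gdpbbjod, gdpbcfb, gdpbofb
  Position 0: all 'g' => match
  Position 1: all 'd' => match
  Position 2: all 'p' => match
  Position 3: all 'b' => match
  Position 4: ('b', 'c', 'o') => mismatch, stop
LCP = "gdpb" (length 4)

4


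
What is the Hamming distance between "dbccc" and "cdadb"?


Comparing "dbccc" and "cdadb" position by position:
  Position 0: 'd' vs 'c' => differ
  Position 1: 'b' vs 'd' => differ
  Position 2: 'c' vs 'a' => differ
  Position 3: 'c' vs 'd' => differ
  Position 4: 'c' vs 'b' => differ
Total differences (Hamming distance): 5

5


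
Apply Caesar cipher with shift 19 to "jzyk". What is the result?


Caesar cipher: shift "jzyk" by 19
  'j' (pos 9) + 19 = pos 2 = 'c'
  'z' (pos 25) + 19 = pos 18 = 's'
  'y' (pos 24) + 19 = pos 17 = 'r'
  'k' (pos 10) + 19 = pos 3 = 'd'
Result: csrd

csrd


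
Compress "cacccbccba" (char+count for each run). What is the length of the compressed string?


Input: cacccbccba
Runs:
  'c' x 1 => "c1"
  'a' x 1 => "a1"
  'c' x 3 => "c3"
  'b' x 1 => "b1"
  'c' x 2 => "c2"
  'b' x 1 => "b1"
  'a' x 1 => "a1"
Compressed: "c1a1c3b1c2b1a1"
Compressed length: 14

14


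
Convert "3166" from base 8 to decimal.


Input: "3166" in base 8
Positional expansion:
  Digit '3' (value 3) x 8^3 = 1536
  Digit '1' (value 1) x 8^2 = 64
  Digit '6' (value 6) x 8^1 = 48
  Digit '6' (value 6) x 8^0 = 6
Sum = 1654

1654


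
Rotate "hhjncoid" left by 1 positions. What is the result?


Input: "hhjncoid", rotate left by 1
First 1 characters: "h"
Remaining characters: "hjncoid"
Concatenate remaining + first: "hjncoid" + "h" = "hjncoidh"

hjncoidh


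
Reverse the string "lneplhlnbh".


Input: lneplhlnbh
Reading characters right to left:
  Position 9: 'h'
  Position 8: 'b'
  Position 7: 'n'
  Position 6: 'l'
  Position 5: 'h'
  Position 4: 'l'
  Position 3: 'p'
  Position 2: 'e'
  Position 1: 'n'
  Position 0: 'l'
Reversed: hbnlhlpenl

hbnlhlpenl


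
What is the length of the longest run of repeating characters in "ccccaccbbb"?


Input: "ccccaccbbb"
Scanning for longest run:
  Position 1 ('c'): continues run of 'c', length=2
  Position 2 ('c'): continues run of 'c', length=3
  Position 3 ('c'): continues run of 'c', length=4
  Position 4 ('a'): new char, reset run to 1
  Position 5 ('c'): new char, reset run to 1
  Position 6 ('c'): continues run of 'c', length=2
  Position 7 ('b'): new char, reset run to 1
  Position 8 ('b'): continues run of 'b', length=2
  Position 9 ('b'): continues run of 'b', length=3
Longest run: 'c' with length 4

4


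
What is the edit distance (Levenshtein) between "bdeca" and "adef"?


Computing edit distance: "bdeca" -> "adef"
DP table:
           a    d    e    f
      0    1    2    3    4
  b   1    1    2    3    4
  d   2    2    1    2    3
  e   3    3    2    1    2
  c   4    4    3    2    2
  a   5    4    4    3    3
Edit distance = dp[5][4] = 3

3


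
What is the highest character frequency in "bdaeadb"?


Input: bdaeadb
Character counts:
  'a': 2
  'b': 2
  'd': 2
  'e': 1
Maximum frequency: 2

2


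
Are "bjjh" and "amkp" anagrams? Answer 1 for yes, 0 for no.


Strings: "bjjh", "amkp"
Sorted first:  bhjj
Sorted second: akmp
Differ at position 0: 'b' vs 'a' => not anagrams

0


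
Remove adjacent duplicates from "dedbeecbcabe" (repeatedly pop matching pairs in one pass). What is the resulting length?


Input: dedbeecbcabe
Stack-based adjacent duplicate removal:
  Read 'd': push. Stack: d
  Read 'e': push. Stack: de
  Read 'd': push. Stack: ded
  Read 'b': push. Stack: dedb
  Read 'e': push. Stack: dedbe
  Read 'e': matches stack top 'e' => pop. Stack: dedb
  Read 'c': push. Stack: dedbc
  Read 'b': push. Stack: dedbcb
  Read 'c': push. Stack: dedbcbc
  Read 'a': push. Stack: dedbcbca
  Read 'b': push. Stack: dedbcbcab
  Read 'e': push. Stack: dedbcbcabe
Final stack: "dedbcbcabe" (length 10)

10


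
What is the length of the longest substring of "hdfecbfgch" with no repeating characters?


Input: "hdfecbfgch"
Sliding window (track last position of each char):
  Position 0 ('h'): window [0,0] length 1 -- new best
  Position 1 ('d'): window [0,1] length 2 -- new best
  Position 2 ('f'): window [0,2] length 3 -- new best
  Position 3 ('e'): window [0,3] length 4 -- new best
  Position 4 ('c'): window [0,4] length 5 -- new best
  Position 5 ('b'): window [0,5] length 6 -- new best
  Position 6 ('f'): repeat (last at 2), move window start to 3
  Position 6 ('f'): window [3,6] length 4
  Position 7 ('g'): window [3,7] length 5
  Position 8 ('c'): repeat (last at 4), move window start to 5
  Position 8 ('c'): window [5,8] length 4
  Position 9 ('h'): window [5,9] length 5
Longest substring with no repeats: "hdfecb" with length 6

6


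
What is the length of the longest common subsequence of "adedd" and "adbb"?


LCS of "adedd" and "adbb"
DP table:
           a    d    b    b
      0    0    0    0    0
  a   0    1    1    1    1
  d   0    1    2    2    2
  e   0    1    2    2    2
  d   0    1    2    2    2
  d   0    1    2    2    2
LCS length = dp[5][4] = 2

2


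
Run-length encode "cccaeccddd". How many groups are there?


Input: cccaeccddd
Scanning for consecutive runs:
  Group 1: 'c' x 3 (positions 0-2)
  Group 2: 'a' x 1 (positions 3-3)
  Group 3: 'e' x 1 (positions 4-4)
  Group 4: 'c' x 2 (positions 5-6)
  Group 5: 'd' x 3 (positions 7-9)
Total groups: 5

5


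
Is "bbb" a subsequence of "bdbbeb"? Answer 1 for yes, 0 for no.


Check if "bbb" is a subsequence of "bdbbeb"
Greedy scan:
  Position 0 ('b'): matches sub[0] = 'b'
  Position 1 ('d'): no match needed
  Position 2 ('b'): matches sub[1] = 'b'
  Position 3 ('b'): matches sub[2] = 'b'
  Position 4 ('e'): no match needed
  Position 5 ('b'): no match needed
All 3 characters matched => is a subsequence

1


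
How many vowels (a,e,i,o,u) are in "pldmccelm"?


Input: pldmccelm
Checking each character:
  'p' at position 0: consonant
  'l' at position 1: consonant
  'd' at position 2: consonant
  'm' at position 3: consonant
  'c' at position 4: consonant
  'c' at position 5: consonant
  'e' at position 6: vowel (running total: 1)
  'l' at position 7: consonant
  'm' at position 8: consonant
Total vowels: 1

1


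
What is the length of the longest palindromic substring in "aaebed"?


Input: "aaebed"
Checking substrings for palindromes:
  [2:5] "ebe" (len 3) => palindrome
  [0:2] "aa" (len 2) => palindrome
Longest palindromic substring: "ebe" with length 3

3


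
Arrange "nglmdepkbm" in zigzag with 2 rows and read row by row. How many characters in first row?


Zigzag "nglmdepkbm" into 2 rows:
Placing characters:
  'n' => row 0
  'g' => row 1
  'l' => row 0
  'm' => row 1
  'd' => row 0
  'e' => row 1
  'p' => row 0
  'k' => row 1
  'b' => row 0
  'm' => row 1
Rows:
  Row 0: "nldpb"
  Row 1: "gmekm"
First row length: 5

5


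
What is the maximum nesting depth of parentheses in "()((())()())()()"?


Input: "()((())()())()()"
Tracking depth:
  Position 0 '(': depth becomes 1
  Position 1 ')': depth becomes 0
  Position 2 '(': depth becomes 1
  Position 3 '(': depth becomes 2
  Position 4 '(': depth becomes 3
  Position 5 ')': depth becomes 2
  Position 6 ')': depth becomes 1
  Position 7 '(': depth becomes 2
  Position 8 ')': depth becomes 1
  Position 9 '(': depth becomes 2
  Position 10 ')': depth becomes 1
  Position 11 ')': depth becomes 0
  Position 12 '(': depth becomes 1
  Position 13 ')': depth becomes 0
  Position 14 '(': depth becomes 1
  Position 15 ')': depth becomes 0
Maximum depth reached: 3

3


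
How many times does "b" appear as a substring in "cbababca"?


Searching for "b" in "cbababca"
Scanning each position:
  Position 0: "c" => no
  Position 1: "b" => MATCH
  Position 2: "a" => no
  Position 3: "b" => MATCH
  Position 4: "a" => no
  Position 5: "b" => MATCH
  Position 6: "c" => no
  Position 7: "a" => no
Total occurrences: 3

3


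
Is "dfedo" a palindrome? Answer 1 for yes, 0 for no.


Input: dfedo
Reversed: odefd
  Compare pos 0 ('d') with pos 4 ('o'): MISMATCH
  Compare pos 1 ('f') with pos 3 ('d'): MISMATCH
Result: not a palindrome

0


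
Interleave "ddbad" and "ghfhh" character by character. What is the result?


Interleaving "ddbad" and "ghfhh":
  Position 0: 'd' from first, 'g' from second => "dg"
  Position 1: 'd' from first, 'h' from second => "dh"
  Position 2: 'b' from first, 'f' from second => "bf"
  Position 3: 'a' from first, 'h' from second => "ah"
  Position 4: 'd' from first, 'h' from second => "dh"
Result: dgdhbfahdh

dgdhbfahdh


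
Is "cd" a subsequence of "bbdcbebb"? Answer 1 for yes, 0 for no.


Check if "cd" is a subsequence of "bbdcbebb"
Greedy scan:
  Position 0 ('b'): no match needed
  Position 1 ('b'): no match needed
  Position 2 ('d'): no match needed
  Position 3 ('c'): matches sub[0] = 'c'
  Position 4 ('b'): no match needed
  Position 5 ('e'): no match needed
  Position 6 ('b'): no match needed
  Position 7 ('b'): no match needed
Only matched 1/2 characters => not a subsequence

0


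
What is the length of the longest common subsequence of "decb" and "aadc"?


LCS of "decb" and "aadc"
DP table:
           a    a    d    c
      0    0    0    0    0
  d   0    0    0    1    1
  e   0    0    0    1    1
  c   0    0    0    1    2
  b   0    0    0    1    2
LCS length = dp[4][4] = 2

2


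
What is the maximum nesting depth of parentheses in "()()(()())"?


Input: "()()(()())"
Tracking depth:
  Position 0 '(': depth becomes 1
  Position 1 ')': depth becomes 0
  Position 2 '(': depth becomes 1
  Position 3 ')': depth becomes 0
  Position 4 '(': depth becomes 1
  Position 5 '(': depth becomes 2
  Position 6 ')': depth becomes 1
  Position 7 '(': depth becomes 2
  Position 8 ')': depth becomes 1
  Position 9 ')': depth becomes 0
Maximum depth reached: 2

2


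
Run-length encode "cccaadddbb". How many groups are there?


Input: cccaadddbb
Scanning for consecutive runs:
  Group 1: 'c' x 3 (positions 0-2)
  Group 2: 'a' x 2 (positions 3-4)
  Group 3: 'd' x 3 (positions 5-7)
  Group 4: 'b' x 2 (positions 8-9)
Total groups: 4

4


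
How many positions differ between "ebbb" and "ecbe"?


Comparing "ebbb" and "ecbe" position by position:
  Position 0: 'e' vs 'e' => same
  Position 1: 'b' vs 'c' => DIFFER
  Position 2: 'b' vs 'b' => same
  Position 3: 'b' vs 'e' => DIFFER
Positions that differ: 2

2


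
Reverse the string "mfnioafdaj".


Input: mfnioafdaj
Reading characters right to left:
  Position 9: 'j'
  Position 8: 'a'
  Position 7: 'd'
  Position 6: 'f'
  Position 5: 'a'
  Position 4: 'o'
  Position 3: 'i'
  Position 2: 'n'
  Position 1: 'f'
  Position 0: 'm'
Reversed: jadfaoinfm

jadfaoinfm


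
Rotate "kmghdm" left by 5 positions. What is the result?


Input: "kmghdm", rotate left by 5
First 5 characters: "kmghd"
Remaining characters: "m"
Concatenate remaining + first: "m" + "kmghd" = "mkmghd"

mkmghd


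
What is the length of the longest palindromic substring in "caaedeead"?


Input: "caaedeead"
Checking substrings for palindromes:
  [3:6] "ede" (len 3) => palindrome
  [1:3] "aa" (len 2) => palindrome
  [5:7] "ee" (len 2) => palindrome
Longest palindromic substring: "ede" with length 3

3


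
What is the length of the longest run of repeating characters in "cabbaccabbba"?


Input: "cabbaccabbba"
Scanning for longest run:
  Position 1 ('a'): new char, reset run to 1
  Position 2 ('b'): new char, reset run to 1
  Position 3 ('b'): continues run of 'b', length=2
  Position 4 ('a'): new char, reset run to 1
  Position 5 ('c'): new char, reset run to 1
  Position 6 ('c'): continues run of 'c', length=2
  Position 7 ('a'): new char, reset run to 1
  Position 8 ('b'): new char, reset run to 1
  Position 9 ('b'): continues run of 'b', length=2
  Position 10 ('b'): continues run of 'b', length=3
  Position 11 ('a'): new char, reset run to 1
Longest run: 'b' with length 3

3


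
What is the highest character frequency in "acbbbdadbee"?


Input: acbbbdadbee
Character counts:
  'a': 2
  'b': 4
  'c': 1
  'd': 2
  'e': 2
Maximum frequency: 4

4


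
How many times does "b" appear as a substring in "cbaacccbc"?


Searching for "b" in "cbaacccbc"
Scanning each position:
  Position 0: "c" => no
  Position 1: "b" => MATCH
  Position 2: "a" => no
  Position 3: "a" => no
  Position 4: "c" => no
  Position 5: "c" => no
  Position 6: "c" => no
  Position 7: "b" => MATCH
  Position 8: "c" => no
Total occurrences: 2

2


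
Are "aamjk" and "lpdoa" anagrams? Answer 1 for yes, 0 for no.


Strings: "aamjk", "lpdoa"
Sorted first:  aajkm
Sorted second: adlop
Differ at position 1: 'a' vs 'd' => not anagrams

0


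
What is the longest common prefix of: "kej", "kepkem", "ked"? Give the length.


Words: kej, kepkem, ked
  Position 0: all 'k' => match
  Position 1: all 'e' => match
  Position 2: ('j', 'p', 'd') => mismatch, stop
LCP = "ke" (length 2)

2


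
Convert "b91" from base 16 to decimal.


Input: "b91" in base 16
Positional expansion:
  Digit 'b' (value 11) x 16^2 = 2816
  Digit '9' (value 9) x 16^1 = 144
  Digit '1' (value 1) x 16^0 = 1
Sum = 2961

2961


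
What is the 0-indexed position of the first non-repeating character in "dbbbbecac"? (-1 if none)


Input: dbbbbecac
Character frequencies:
  'a': 1
  'b': 4
  'c': 2
  'd': 1
  'e': 1
Scanning left to right for freq == 1:
  Position 0 ('d'): unique! => answer = 0

0


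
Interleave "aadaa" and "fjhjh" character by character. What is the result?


Interleaving "aadaa" and "fjhjh":
  Position 0: 'a' from first, 'f' from second => "af"
  Position 1: 'a' from first, 'j' from second => "aj"
  Position 2: 'd' from first, 'h' from second => "dh"
  Position 3: 'a' from first, 'j' from second => "aj"
  Position 4: 'a' from first, 'h' from second => "ah"
Result: afajdhajah

afajdhajah


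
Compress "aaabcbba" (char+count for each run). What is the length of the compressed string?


Input: aaabcbba
Runs:
  'a' x 3 => "a3"
  'b' x 1 => "b1"
  'c' x 1 => "c1"
  'b' x 2 => "b2"
  'a' x 1 => "a1"
Compressed: "a3b1c1b2a1"
Compressed length: 10

10


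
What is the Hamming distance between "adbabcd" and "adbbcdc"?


Comparing "adbabcd" and "adbbcdc" position by position:
  Position 0: 'a' vs 'a' => same
  Position 1: 'd' vs 'd' => same
  Position 2: 'b' vs 'b' => same
  Position 3: 'a' vs 'b' => differ
  Position 4: 'b' vs 'c' => differ
  Position 5: 'c' vs 'd' => differ
  Position 6: 'd' vs 'c' => differ
Total differences (Hamming distance): 4

4


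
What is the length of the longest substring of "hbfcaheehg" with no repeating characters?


Input: "hbfcaheehg"
Sliding window (track last position of each char):
  Position 0 ('h'): window [0,0] length 1 -- new best
  Position 1 ('b'): window [0,1] length 2 -- new best
  Position 2 ('f'): window [0,2] length 3 -- new best
  Position 3 ('c'): window [0,3] length 4 -- new best
  Position 4 ('a'): window [0,4] length 5 -- new best
  Position 5 ('h'): repeat (last at 0), move window start to 1
  Position 5 ('h'): window [1,5] length 5
  Position 6 ('e'): window [1,6] length 6 -- new best
  Position 7 ('e'): repeat (last at 6), move window start to 7
  Position 7 ('e'): window [7,7] length 1
  Position 8 ('h'): window [7,8] length 2
  Position 9 ('g'): window [7,9] length 3
Longest substring with no repeats: "bfcahe" with length 6

6


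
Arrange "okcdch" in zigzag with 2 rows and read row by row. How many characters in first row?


Zigzag "okcdch" into 2 rows:
Placing characters:
  'o' => row 0
  'k' => row 1
  'c' => row 0
  'd' => row 1
  'c' => row 0
  'h' => row 1
Rows:
  Row 0: "occ"
  Row 1: "kdh"
First row length: 3

3


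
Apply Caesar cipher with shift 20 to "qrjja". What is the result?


Caesar cipher: shift "qrjja" by 20
  'q' (pos 16) + 20 = pos 10 = 'k'
  'r' (pos 17) + 20 = pos 11 = 'l'
  'j' (pos 9) + 20 = pos 3 = 'd'
  'j' (pos 9) + 20 = pos 3 = 'd'
  'a' (pos 0) + 20 = pos 20 = 'u'
Result: klddu

klddu


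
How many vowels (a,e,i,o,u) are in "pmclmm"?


Input: pmclmm
Checking each character:
  'p' at position 0: consonant
  'm' at position 1: consonant
  'c' at position 2: consonant
  'l' at position 3: consonant
  'm' at position 4: consonant
  'm' at position 5: consonant
Total vowels: 0

0


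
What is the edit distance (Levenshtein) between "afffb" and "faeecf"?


Computing edit distance: "afffb" -> "faeecf"
DP table:
           f    a    e    e    c    f
      0    1    2    3    4    5    6
  a   1    1    1    2    3    4    5
  f   2    1    2    2    3    4    4
  f   3    2    2    3    3    4    4
  f   4    3    3    3    4    4    4
  b   5    4    4    4    4    5    5
Edit distance = dp[5][6] = 5

5


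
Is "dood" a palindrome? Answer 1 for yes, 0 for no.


Input: dood
Reversed: dood
  Compare pos 0 ('d') with pos 3 ('d'): match
  Compare pos 1 ('o') with pos 2 ('o'): match
Result: palindrome

1


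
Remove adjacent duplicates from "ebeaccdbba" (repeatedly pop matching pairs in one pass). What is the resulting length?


Input: ebeaccdbba
Stack-based adjacent duplicate removal:
  Read 'e': push. Stack: e
  Read 'b': push. Stack: eb
  Read 'e': push. Stack: ebe
  Read 'a': push. Stack: ebea
  Read 'c': push. Stack: ebeac
  Read 'c': matches stack top 'c' => pop. Stack: ebea
  Read 'd': push. Stack: ebead
  Read 'b': push. Stack: ebeadb
  Read 'b': matches stack top 'b' => pop. Stack: ebead
  Read 'a': push. Stack: ebeada
Final stack: "ebeada" (length 6)

6


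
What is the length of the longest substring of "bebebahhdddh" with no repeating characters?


Input: "bebebahhdddh"
Sliding window (track last position of each char):
  Position 0 ('b'): window [0,0] length 1 -- new best
  Position 1 ('e'): window [0,1] length 2 -- new best
  Position 2 ('b'): repeat (last at 0), move window start to 1
  Position 2 ('b'): window [1,2] length 2
  Position 3 ('e'): repeat (last at 1), move window start to 2
  Position 3 ('e'): window [2,3] length 2
  Position 4 ('b'): repeat (last at 2), move window start to 3
  Position 4 ('b'): window [3,4] length 2
  Position 5 ('a'): window [3,5] length 3 -- new best
  Position 6 ('h'): window [3,6] length 4 -- new best
  Position 7 ('h'): repeat (last at 6), move window start to 7
  Position 7 ('h'): window [7,7] length 1
  Position 8 ('d'): window [7,8] length 2
  Position 9 ('d'): repeat (last at 8), move window start to 9
  Position 9 ('d'): window [9,9] length 1
  Position 10 ('d'): repeat (last at 9), move window start to 10
  Position 10 ('d'): window [10,10] length 1
  Position 11 ('h'): window [10,11] length 2
Longest substring with no repeats: "ebah" with length 4

4


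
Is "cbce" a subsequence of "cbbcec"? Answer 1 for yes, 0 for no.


Check if "cbce" is a subsequence of "cbbcec"
Greedy scan:
  Position 0 ('c'): matches sub[0] = 'c'
  Position 1 ('b'): matches sub[1] = 'b'
  Position 2 ('b'): no match needed
  Position 3 ('c'): matches sub[2] = 'c'
  Position 4 ('e'): matches sub[3] = 'e'
  Position 5 ('c'): no match needed
All 4 characters matched => is a subsequence

1


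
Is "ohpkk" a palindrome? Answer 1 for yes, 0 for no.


Input: ohpkk
Reversed: kkpho
  Compare pos 0 ('o') with pos 4 ('k'): MISMATCH
  Compare pos 1 ('h') with pos 3 ('k'): MISMATCH
Result: not a palindrome

0


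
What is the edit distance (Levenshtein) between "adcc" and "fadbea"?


Computing edit distance: "adcc" -> "fadbea"
DP table:
           f    a    d    b    e    a
      0    1    2    3    4    5    6
  a   1    1    1    2    3    4    5
  d   2    2    2    1    2    3    4
  c   3    3    3    2    2    3    4
  c   4    4    4    3    3    3    4
Edit distance = dp[4][6] = 4

4


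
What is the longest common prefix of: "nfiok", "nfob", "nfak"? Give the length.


Words: nfiok, nfob, nfak
  Position 0: all 'n' => match
  Position 1: all 'f' => match
  Position 2: ('i', 'o', 'a') => mismatch, stop
LCP = "nf" (length 2)

2


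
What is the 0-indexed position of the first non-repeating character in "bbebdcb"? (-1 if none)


Input: bbebdcb
Character frequencies:
  'b': 4
  'c': 1
  'd': 1
  'e': 1
Scanning left to right for freq == 1:
  Position 0 ('b'): freq=4, skip
  Position 1 ('b'): freq=4, skip
  Position 2 ('e'): unique! => answer = 2

2


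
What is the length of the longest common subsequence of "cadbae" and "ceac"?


LCS of "cadbae" and "ceac"
DP table:
           c    e    a    c
      0    0    0    0    0
  c   0    1    1    1    1
  a   0    1    1    2    2
  d   0    1    1    2    2
  b   0    1    1    2    2
  a   0    1    1    2    2
  e   0    1    2    2    2
LCS length = dp[6][4] = 2

2


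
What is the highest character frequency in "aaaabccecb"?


Input: aaaabccecb
Character counts:
  'a': 4
  'b': 2
  'c': 3
  'e': 1
Maximum frequency: 4

4


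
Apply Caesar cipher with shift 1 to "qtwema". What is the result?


Caesar cipher: shift "qtwema" by 1
  'q' (pos 16) + 1 = pos 17 = 'r'
  't' (pos 19) + 1 = pos 20 = 'u'
  'w' (pos 22) + 1 = pos 23 = 'x'
  'e' (pos 4) + 1 = pos 5 = 'f'
  'm' (pos 12) + 1 = pos 13 = 'n'
  'a' (pos 0) + 1 = pos 1 = 'b'
Result: ruxfnb

ruxfnb


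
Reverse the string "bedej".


Input: bedej
Reading characters right to left:
  Position 4: 'j'
  Position 3: 'e'
  Position 2: 'd'
  Position 1: 'e'
  Position 0: 'b'
Reversed: jedeb

jedeb


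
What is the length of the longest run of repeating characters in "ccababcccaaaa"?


Input: "ccababcccaaaa"
Scanning for longest run:
  Position 1 ('c'): continues run of 'c', length=2
  Position 2 ('a'): new char, reset run to 1
  Position 3 ('b'): new char, reset run to 1
  Position 4 ('a'): new char, reset run to 1
  Position 5 ('b'): new char, reset run to 1
  Position 6 ('c'): new char, reset run to 1
  Position 7 ('c'): continues run of 'c', length=2
  Position 8 ('c'): continues run of 'c', length=3
  Position 9 ('a'): new char, reset run to 1
  Position 10 ('a'): continues run of 'a', length=2
  Position 11 ('a'): continues run of 'a', length=3
  Position 12 ('a'): continues run of 'a', length=4
Longest run: 'a' with length 4

4


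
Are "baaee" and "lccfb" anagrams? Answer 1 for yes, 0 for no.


Strings: "baaee", "lccfb"
Sorted first:  aabee
Sorted second: bccfl
Differ at position 0: 'a' vs 'b' => not anagrams

0


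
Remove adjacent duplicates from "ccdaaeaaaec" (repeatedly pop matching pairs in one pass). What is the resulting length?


Input: ccdaaeaaaec
Stack-based adjacent duplicate removal:
  Read 'c': push. Stack: c
  Read 'c': matches stack top 'c' => pop. Stack: (empty)
  Read 'd': push. Stack: d
  Read 'a': push. Stack: da
  Read 'a': matches stack top 'a' => pop. Stack: d
  Read 'e': push. Stack: de
  Read 'a': push. Stack: dea
  Read 'a': matches stack top 'a' => pop. Stack: de
  Read 'a': push. Stack: dea
  Read 'e': push. Stack: deae
  Read 'c': push. Stack: deaec
Final stack: "deaec" (length 5)

5


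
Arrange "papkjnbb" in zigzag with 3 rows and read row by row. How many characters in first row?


Zigzag "papkjnbb" into 3 rows:
Placing characters:
  'p' => row 0
  'a' => row 1
  'p' => row 2
  'k' => row 1
  'j' => row 0
  'n' => row 1
  'b' => row 2
  'b' => row 1
Rows:
  Row 0: "pj"
  Row 1: "aknb"
  Row 2: "pb"
First row length: 2

2


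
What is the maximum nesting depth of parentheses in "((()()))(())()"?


Input: "((()()))(())()"
Tracking depth:
  Position 0 '(': depth becomes 1
  Position 1 '(': depth becomes 2
  Position 2 '(': depth becomes 3
  Position 3 ')': depth becomes 2
  Position 4 '(': depth becomes 3
  Position 5 ')': depth becomes 2
  Position 6 ')': depth becomes 1
  Position 7 ')': depth becomes 0
  Position 8 '(': depth becomes 1
  Position 9 '(': depth becomes 2
  Position 10 ')': depth becomes 1
  Position 11 ')': depth becomes 0
  Position 12 '(': depth becomes 1
  Position 13 ')': depth becomes 0
Maximum depth reached: 3

3


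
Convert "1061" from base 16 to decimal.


Input: "1061" in base 16
Positional expansion:
  Digit '1' (value 1) x 16^3 = 4096
  Digit '0' (value 0) x 16^2 = 0
  Digit '6' (value 6) x 16^1 = 96
  Digit '1' (value 1) x 16^0 = 1
Sum = 4193

4193


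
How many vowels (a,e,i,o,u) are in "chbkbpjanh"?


Input: chbkbpjanh
Checking each character:
  'c' at position 0: consonant
  'h' at position 1: consonant
  'b' at position 2: consonant
  'k' at position 3: consonant
  'b' at position 4: consonant
  'p' at position 5: consonant
  'j' at position 6: consonant
  'a' at position 7: vowel (running total: 1)
  'n' at position 8: consonant
  'h' at position 9: consonant
Total vowels: 1

1


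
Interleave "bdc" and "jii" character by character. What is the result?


Interleaving "bdc" and "jii":
  Position 0: 'b' from first, 'j' from second => "bj"
  Position 1: 'd' from first, 'i' from second => "di"
  Position 2: 'c' from first, 'i' from second => "ci"
Result: bjdici

bjdici


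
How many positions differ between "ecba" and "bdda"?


Comparing "ecba" and "bdda" position by position:
  Position 0: 'e' vs 'b' => DIFFER
  Position 1: 'c' vs 'd' => DIFFER
  Position 2: 'b' vs 'd' => DIFFER
  Position 3: 'a' vs 'a' => same
Positions that differ: 3

3


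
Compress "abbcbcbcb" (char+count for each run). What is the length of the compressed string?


Input: abbcbcbcb
Runs:
  'a' x 1 => "a1"
  'b' x 2 => "b2"
  'c' x 1 => "c1"
  'b' x 1 => "b1"
  'c' x 1 => "c1"
  'b' x 1 => "b1"
  'c' x 1 => "c1"
  'b' x 1 => "b1"
Compressed: "a1b2c1b1c1b1c1b1"
Compressed length: 16

16


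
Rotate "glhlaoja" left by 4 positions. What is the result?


Input: "glhlaoja", rotate left by 4
First 4 characters: "glhl"
Remaining characters: "aoja"
Concatenate remaining + first: "aoja" + "glhl" = "aojaglhl"

aojaglhl


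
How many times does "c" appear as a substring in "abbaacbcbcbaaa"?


Searching for "c" in "abbaacbcbcbaaa"
Scanning each position:
  Position 0: "a" => no
  Position 1: "b" => no
  Position 2: "b" => no
  Position 3: "a" => no
  Position 4: "a" => no
  Position 5: "c" => MATCH
  Position 6: "b" => no
  Position 7: "c" => MATCH
  Position 8: "b" => no
  Position 9: "c" => MATCH
  Position 10: "b" => no
  Position 11: "a" => no
  Position 12: "a" => no
  Position 13: "a" => no
Total occurrences: 3

3


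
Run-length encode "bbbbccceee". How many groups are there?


Input: bbbbccceee
Scanning for consecutive runs:
  Group 1: 'b' x 4 (positions 0-3)
  Group 2: 'c' x 3 (positions 4-6)
  Group 3: 'e' x 3 (positions 7-9)
Total groups: 3

3


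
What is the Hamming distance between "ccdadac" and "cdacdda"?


Comparing "ccdadac" and "cdacdda" position by position:
  Position 0: 'c' vs 'c' => same
  Position 1: 'c' vs 'd' => differ
  Position 2: 'd' vs 'a' => differ
  Position 3: 'a' vs 'c' => differ
  Position 4: 'd' vs 'd' => same
  Position 5: 'a' vs 'd' => differ
  Position 6: 'c' vs 'a' => differ
Total differences (Hamming distance): 5

5


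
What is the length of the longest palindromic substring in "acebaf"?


Input: "acebaf"
Checking substrings for palindromes:
  No multi-char palindromic substrings found
Longest palindromic substring: "a" with length 1

1


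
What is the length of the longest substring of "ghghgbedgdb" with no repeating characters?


Input: "ghghgbedgdb"
Sliding window (track last position of each char):
  Position 0 ('g'): window [0,0] length 1 -- new best
  Position 1 ('h'): window [0,1] length 2 -- new best
  Position 2 ('g'): repeat (last at 0), move window start to 1
  Position 2 ('g'): window [1,2] length 2
  Position 3 ('h'): repeat (last at 1), move window start to 2
  Position 3 ('h'): window [2,3] length 2
  Position 4 ('g'): repeat (last at 2), move window start to 3
  Position 4 ('g'): window [3,4] length 2
  Position 5 ('b'): window [3,5] length 3 -- new best
  Position 6 ('e'): window [3,6] length 4 -- new best
  Position 7 ('d'): window [3,7] length 5 -- new best
  Position 8 ('g'): repeat (last at 4), move window start to 5
  Position 8 ('g'): window [5,8] length 4
  Position 9 ('d'): repeat (last at 7), move window start to 8
  Position 9 ('d'): window [8,9] length 2
  Position 10 ('b'): window [8,10] length 3
Longest substring with no repeats: "hgbed" with length 5

5


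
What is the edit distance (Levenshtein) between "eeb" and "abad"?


Computing edit distance: "eeb" -> "abad"
DP table:
           a    b    a    d
      0    1    2    3    4
  e   1    1    2    3    4
  e   2    2    2    3    4
  b   3    3    2    3    4
Edit distance = dp[3][4] = 4

4


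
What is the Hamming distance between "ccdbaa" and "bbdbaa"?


Comparing "ccdbaa" and "bbdbaa" position by position:
  Position 0: 'c' vs 'b' => differ
  Position 1: 'c' vs 'b' => differ
  Position 2: 'd' vs 'd' => same
  Position 3: 'b' vs 'b' => same
  Position 4: 'a' vs 'a' => same
  Position 5: 'a' vs 'a' => same
Total differences (Hamming distance): 2

2


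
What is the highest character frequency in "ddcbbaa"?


Input: ddcbbaa
Character counts:
  'a': 2
  'b': 2
  'c': 1
  'd': 2
Maximum frequency: 2

2


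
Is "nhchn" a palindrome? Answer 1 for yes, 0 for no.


Input: nhchn
Reversed: nhchn
  Compare pos 0 ('n') with pos 4 ('n'): match
  Compare pos 1 ('h') with pos 3 ('h'): match
Result: palindrome

1


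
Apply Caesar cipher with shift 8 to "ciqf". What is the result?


Caesar cipher: shift "ciqf" by 8
  'c' (pos 2) + 8 = pos 10 = 'k'
  'i' (pos 8) + 8 = pos 16 = 'q'
  'q' (pos 16) + 8 = pos 24 = 'y'
  'f' (pos 5) + 8 = pos 13 = 'n'
Result: kqyn

kqyn


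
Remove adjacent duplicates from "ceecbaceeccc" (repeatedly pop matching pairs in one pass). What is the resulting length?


Input: ceecbaceeccc
Stack-based adjacent duplicate removal:
  Read 'c': push. Stack: c
  Read 'e': push. Stack: ce
  Read 'e': matches stack top 'e' => pop. Stack: c
  Read 'c': matches stack top 'c' => pop. Stack: (empty)
  Read 'b': push. Stack: b
  Read 'a': push. Stack: ba
  Read 'c': push. Stack: bac
  Read 'e': push. Stack: bace
  Read 'e': matches stack top 'e' => pop. Stack: bac
  Read 'c': matches stack top 'c' => pop. Stack: ba
  Read 'c': push. Stack: bac
  Read 'c': matches stack top 'c' => pop. Stack: ba
Final stack: "ba" (length 2)

2


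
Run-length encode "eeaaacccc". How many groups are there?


Input: eeaaacccc
Scanning for consecutive runs:
  Group 1: 'e' x 2 (positions 0-1)
  Group 2: 'a' x 3 (positions 2-4)
  Group 3: 'c' x 4 (positions 5-8)
Total groups: 3

3


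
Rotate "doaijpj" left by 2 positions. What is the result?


Input: "doaijpj", rotate left by 2
First 2 characters: "do"
Remaining characters: "aijpj"
Concatenate remaining + first: "aijpj" + "do" = "aijpjdo"

aijpjdo


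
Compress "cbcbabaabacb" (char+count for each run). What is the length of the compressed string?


Input: cbcbabaabacb
Runs:
  'c' x 1 => "c1"
  'b' x 1 => "b1"
  'c' x 1 => "c1"
  'b' x 1 => "b1"
  'a' x 1 => "a1"
  'b' x 1 => "b1"
  'a' x 2 => "a2"
  'b' x 1 => "b1"
  'a' x 1 => "a1"
  'c' x 1 => "c1"
  'b' x 1 => "b1"
Compressed: "c1b1c1b1a1b1a2b1a1c1b1"
Compressed length: 22

22


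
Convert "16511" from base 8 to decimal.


Input: "16511" in base 8
Positional expansion:
  Digit '1' (value 1) x 8^4 = 4096
  Digit '6' (value 6) x 8^3 = 3072
  Digit '5' (value 5) x 8^2 = 320
  Digit '1' (value 1) x 8^1 = 8
  Digit '1' (value 1) x 8^0 = 1
Sum = 7497

7497
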